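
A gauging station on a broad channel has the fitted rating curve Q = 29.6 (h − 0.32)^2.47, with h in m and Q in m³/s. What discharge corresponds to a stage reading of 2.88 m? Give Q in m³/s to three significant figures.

302 m³/s

Q = 29.6 × (2.88 − 0.32)^2.47 = 29.6 × 2.56^2.47 = 301.7 m³/s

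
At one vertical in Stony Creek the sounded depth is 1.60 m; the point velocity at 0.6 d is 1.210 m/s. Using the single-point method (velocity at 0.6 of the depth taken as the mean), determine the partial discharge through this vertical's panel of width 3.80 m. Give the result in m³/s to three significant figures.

v̄ = v₀.₆ = 1.210 m/s
q = v̄ × d × w = 1.210 × 1.60 × 3.80 = 7.357 m³/s

7.36 m³/s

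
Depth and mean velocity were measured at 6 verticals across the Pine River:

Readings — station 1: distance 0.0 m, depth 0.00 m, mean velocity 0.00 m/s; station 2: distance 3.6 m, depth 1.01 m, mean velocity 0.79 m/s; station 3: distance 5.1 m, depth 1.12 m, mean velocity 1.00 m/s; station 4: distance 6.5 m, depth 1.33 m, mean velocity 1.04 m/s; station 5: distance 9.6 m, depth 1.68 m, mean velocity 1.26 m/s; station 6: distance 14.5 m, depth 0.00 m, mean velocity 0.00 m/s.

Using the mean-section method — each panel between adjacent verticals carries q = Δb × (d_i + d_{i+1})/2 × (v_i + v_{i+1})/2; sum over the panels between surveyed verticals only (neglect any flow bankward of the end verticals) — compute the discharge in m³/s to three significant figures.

Panel 1-2: Δb = 3.6 m, d̄ = (0.00+1.01)/2 = 0.505, v̄ = (0.00+0.79)/2 = 0.395 → q = 3.6×0.505×0.395 = 0.7181 m³/s
Panel 2-3: Δb = 1.5 m, d̄ = (1.01+1.12)/2 = 1.065, v̄ = (0.79+1.00)/2 = 0.895 → q = 1.5×1.065×0.895 = 1.430 m³/s
Panel 3-4: Δb = 1.4 m, d̄ = (1.12+1.33)/2 = 1.225, v̄ = (1.00+1.04)/2 = 1.02 → q = 1.4×1.225×1.02 = 1.749 m³/s
Panel 4-5: Δb = 3.1 m, d̄ = (1.33+1.68)/2 = 1.505, v̄ = (1.04+1.26)/2 = 1.15 → q = 3.1×1.505×1.15 = 5.365 m³/s
Panel 5-6: Δb = 4.9 m, d̄ = (1.68+0.00)/2 = 0.84, v̄ = (1.26+0.00)/2 = 0.63 → q = 4.9×0.84×0.63 = 2.593 m³/s
Q = Σ q = 11.86 m³/s

11.9 m³/s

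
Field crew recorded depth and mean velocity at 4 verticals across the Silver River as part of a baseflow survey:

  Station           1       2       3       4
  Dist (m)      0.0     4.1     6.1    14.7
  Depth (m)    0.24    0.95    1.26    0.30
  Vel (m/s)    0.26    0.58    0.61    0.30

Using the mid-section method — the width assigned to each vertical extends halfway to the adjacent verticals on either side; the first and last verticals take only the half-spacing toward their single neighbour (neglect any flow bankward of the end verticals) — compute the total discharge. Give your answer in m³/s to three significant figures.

6.27 m³/s

w_1 = (4.1 − 0.0)/2 = 2.05 m; q_1 = 0.26 × 0.24 × 2.05 = 0.1279 m³/s
w_2 = (6.1 − 0.0)/2 = 3.05 m; q_2 = 0.58 × 0.95 × 3.05 = 1.681 m³/s
w_3 = (14.7 − 4.1)/2 = 5.3 m; q_3 = 0.61 × 1.26 × 5.3 = 4.074 m³/s
w_4 = (14.7 − 6.1)/2 = 4.3 m; q_4 = 0.30 × 0.30 × 4.3 = 0.3870 m³/s
Q = Σ qᵢ = 6.269 m³/s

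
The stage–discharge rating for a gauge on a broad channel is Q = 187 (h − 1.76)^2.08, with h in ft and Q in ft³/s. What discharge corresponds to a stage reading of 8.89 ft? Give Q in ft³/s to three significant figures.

11100 ft³/s

Q = 187 × (8.89 − 1.76)^2.08 = 187 × 7.13^2.08 = 11120 ft³/s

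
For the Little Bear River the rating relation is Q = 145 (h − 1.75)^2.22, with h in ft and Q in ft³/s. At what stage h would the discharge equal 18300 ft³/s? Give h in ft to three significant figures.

10.6 ft

h − h₀ = (Q/C)^(1/b) = (18300/145)^(1/2.22) = 8.840 ft
h = 1.75 + 8.840 = 10.59 ft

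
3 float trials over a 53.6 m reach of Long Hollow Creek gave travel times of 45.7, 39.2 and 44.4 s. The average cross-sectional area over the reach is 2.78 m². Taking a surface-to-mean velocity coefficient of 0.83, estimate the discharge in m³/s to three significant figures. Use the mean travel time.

2.87 m³/s

t̄ = (45.7 + 39.2 + 44.4) / 3 = 43.1 s
v_surface = L / t̄ = 53.6 / 43.1 = 1.244 m/s
v_mean = 0.83 × 1.244 = 1.032 m/s
Q = A × v_mean = 2.78 × 1.032 = 2.870 m³/s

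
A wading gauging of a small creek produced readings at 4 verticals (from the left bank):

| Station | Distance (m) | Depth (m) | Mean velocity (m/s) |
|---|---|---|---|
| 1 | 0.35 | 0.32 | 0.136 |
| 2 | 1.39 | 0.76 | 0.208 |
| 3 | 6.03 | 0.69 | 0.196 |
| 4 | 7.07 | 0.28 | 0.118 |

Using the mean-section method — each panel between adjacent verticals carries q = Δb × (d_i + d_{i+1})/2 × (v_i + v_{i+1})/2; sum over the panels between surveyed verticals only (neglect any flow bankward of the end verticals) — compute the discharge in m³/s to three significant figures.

0.855 m³/s

Panel 1-2: Δb = 1.04 m, d̄ = (0.32+0.76)/2 = 0.54, v̄ = (0.136+0.208)/2 = 0.172 → q = 1.04×0.54×0.172 = 0.09660 m³/s
Panel 2-3: Δb = 4.64 m, d̄ = (0.76+0.69)/2 = 0.725, v̄ = (0.208+0.196)/2 = 0.202 → q = 4.64×0.725×0.202 = 0.6795 m³/s
Panel 3-4: Δb = 1.04 m, d̄ = (0.69+0.28)/2 = 0.485, v̄ = (0.196+0.118)/2 = 0.157 → q = 1.04×0.485×0.157 = 0.07919 m³/s
Q = Σ q = 0.8553 m³/s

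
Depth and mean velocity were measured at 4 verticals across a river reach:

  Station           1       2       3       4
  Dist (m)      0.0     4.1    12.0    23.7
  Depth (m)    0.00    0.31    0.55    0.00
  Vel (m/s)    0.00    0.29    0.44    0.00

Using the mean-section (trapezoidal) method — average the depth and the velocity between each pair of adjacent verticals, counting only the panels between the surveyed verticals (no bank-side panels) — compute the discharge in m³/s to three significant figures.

Panel 1-2: Δb = 4.1 m, d̄ = (0.00+0.31)/2 = 0.155, v̄ = (0.00+0.29)/2 = 0.145 → q = 4.1×0.155×0.145 = 0.09215 m³/s
Panel 2-3: Δb = 7.9 m, d̄ = (0.31+0.55)/2 = 0.43, v̄ = (0.29+0.44)/2 = 0.365 → q = 7.9×0.43×0.365 = 1.240 m³/s
Panel 3-4: Δb = 11.7 m, d̄ = (0.55+0.00)/2 = 0.275, v̄ = (0.44+0.00)/2 = 0.22 → q = 11.7×0.275×0.22 = 0.7079 m³/s
Q = Σ q = 2.040 m³/s

2.04 m³/s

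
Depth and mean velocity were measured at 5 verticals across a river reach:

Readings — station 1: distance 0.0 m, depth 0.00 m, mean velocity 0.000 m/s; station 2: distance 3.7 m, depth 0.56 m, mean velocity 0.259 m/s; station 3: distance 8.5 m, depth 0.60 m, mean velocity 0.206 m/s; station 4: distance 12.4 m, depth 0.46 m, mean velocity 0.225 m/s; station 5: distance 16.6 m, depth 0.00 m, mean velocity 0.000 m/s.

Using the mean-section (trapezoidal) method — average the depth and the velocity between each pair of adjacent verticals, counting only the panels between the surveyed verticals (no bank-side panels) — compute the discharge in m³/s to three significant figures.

Panel 1-2: Δb = 3.7 m, d̄ = (0.00+0.56)/2 = 0.28, v̄ = (0.000+0.259)/2 = 0.1295 → q = 3.7×0.28×0.1295 = 0.1342 m³/s
Panel 2-3: Δb = 4.8 m, d̄ = (0.56+0.60)/2 = 0.58, v̄ = (0.259+0.206)/2 = 0.2325 → q = 4.8×0.58×0.2325 = 0.6473 m³/s
Panel 3-4: Δb = 3.9 m, d̄ = (0.60+0.46)/2 = 0.53, v̄ = (0.206+0.225)/2 = 0.2155 → q = 3.9×0.53×0.2155 = 0.4454 m³/s
Panel 4-5: Δb = 4.2 m, d̄ = (0.46+0.00)/2 = 0.23, v̄ = (0.225+0.000)/2 = 0.1125 → q = 4.2×0.23×0.1125 = 0.1087 m³/s
Q = Σ q = 1.336 m³/s

1.34 m³/s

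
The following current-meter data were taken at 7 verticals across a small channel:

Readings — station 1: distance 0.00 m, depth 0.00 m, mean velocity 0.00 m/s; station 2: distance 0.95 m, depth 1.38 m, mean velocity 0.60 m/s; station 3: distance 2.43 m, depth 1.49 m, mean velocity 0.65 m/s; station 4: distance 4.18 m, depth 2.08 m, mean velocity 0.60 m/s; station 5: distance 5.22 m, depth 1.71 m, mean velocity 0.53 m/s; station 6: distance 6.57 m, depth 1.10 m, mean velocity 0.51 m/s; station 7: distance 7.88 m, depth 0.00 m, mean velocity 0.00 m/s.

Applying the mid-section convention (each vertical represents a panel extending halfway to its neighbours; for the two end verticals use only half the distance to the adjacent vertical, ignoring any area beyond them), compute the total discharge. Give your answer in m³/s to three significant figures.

w_2 = (2.43 − 0.00)/2 = 1.215 m; q_2 = 0.60 × 1.38 × 1.215 = 1.006 m³/s
w_3 = (4.18 − 0.95)/2 = 1.615 m; q_3 = 0.65 × 1.49 × 1.615 = 1.564 m³/s
w_4 = (5.22 − 2.43)/2 = 1.395 m; q_4 = 0.60 × 2.08 × 1.395 = 1.741 m³/s
w_5 = (6.57 − 4.18)/2 = 1.195 m; q_5 = 0.53 × 1.71 × 1.195 = 1.083 m³/s
w_6 = (7.88 − 5.22)/2 = 1.33 m; q_6 = 0.51 × 1.10 × 1.33 = 0.7461 m³/s
Stations 1, 7 contribute zero (depth or velocity is 0).
Q = Σ qᵢ = 6.140 m³/s

6.14 m³/s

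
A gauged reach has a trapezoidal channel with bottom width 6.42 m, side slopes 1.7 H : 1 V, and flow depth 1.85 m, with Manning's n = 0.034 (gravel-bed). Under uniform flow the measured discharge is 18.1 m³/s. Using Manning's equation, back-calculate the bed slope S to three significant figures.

0.000861

A = (b + z·y)·y = (6.42 + 1.7×1.85)×1.85 = 17.70 m²
P = b + 2y√(1+z²) = 6.42 + 2×1.85×√(1+1.7²) = 13.72 m
R = A/P = 17.70/13.72 = 1.290 m
S = (Q·n / (1·A·R^(2/3)))² = (18.1×0.034 / (1×17.70×1.185))² = 0.0008613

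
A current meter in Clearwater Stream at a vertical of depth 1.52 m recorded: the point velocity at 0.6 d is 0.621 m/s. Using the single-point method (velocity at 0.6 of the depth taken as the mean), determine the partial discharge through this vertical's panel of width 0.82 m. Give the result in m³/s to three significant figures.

0.774 m³/s

v̄ = v₀.₆ = 0.621 m/s
q = v̄ × d × w = 0.6210 × 1.52 × 0.82 = 0.7740 m³/s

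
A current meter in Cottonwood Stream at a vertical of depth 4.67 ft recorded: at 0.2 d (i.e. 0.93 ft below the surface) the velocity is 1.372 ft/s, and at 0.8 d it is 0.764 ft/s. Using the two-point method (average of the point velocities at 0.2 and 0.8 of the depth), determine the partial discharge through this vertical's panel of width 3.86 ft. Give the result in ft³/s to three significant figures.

19.3 ft³/s

v̄ = (1.372 + 0.764) / 2 = 1.068 ft/s
q = v̄ × d × w = 1.068 × 4.67 × 3.86 = 19.25 ft³/s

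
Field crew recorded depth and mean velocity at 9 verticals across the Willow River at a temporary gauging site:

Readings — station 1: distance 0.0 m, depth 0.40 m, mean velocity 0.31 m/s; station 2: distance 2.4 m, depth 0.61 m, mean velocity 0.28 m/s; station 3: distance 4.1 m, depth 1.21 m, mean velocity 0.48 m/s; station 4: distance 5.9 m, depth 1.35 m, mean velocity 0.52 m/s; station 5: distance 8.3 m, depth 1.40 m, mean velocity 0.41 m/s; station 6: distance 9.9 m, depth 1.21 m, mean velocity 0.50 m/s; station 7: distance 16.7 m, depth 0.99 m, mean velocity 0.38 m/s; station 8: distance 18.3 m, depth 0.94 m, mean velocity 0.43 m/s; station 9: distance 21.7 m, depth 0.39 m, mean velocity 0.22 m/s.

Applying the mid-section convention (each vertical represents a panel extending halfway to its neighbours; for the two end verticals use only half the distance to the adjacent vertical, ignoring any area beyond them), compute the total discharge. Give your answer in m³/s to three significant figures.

w_1 = (2.4 − 0.0)/2 = 1.2 m; q_1 = 0.31 × 0.40 × 1.2 = 0.1488 m³/s
w_2 = (4.1 − 0.0)/2 = 2.05 m; q_2 = 0.28 × 0.61 × 2.05 = 0.3501 m³/s
w_3 = (5.9 − 2.4)/2 = 1.75 m; q_3 = 0.48 × 1.21 × 1.75 = 1.016 m³/s
w_4 = (8.3 − 4.1)/2 = 2.1 m; q_4 = 0.52 × 1.35 × 2.1 = 1.474 m³/s
w_5 = (9.9 − 5.9)/2 = 2 m; q_5 = 0.41 × 1.40 × 2 = 1.148 m³/s
w_6 = (16.7 − 8.3)/2 = 4.2 m; q_6 = 0.50 × 1.21 × 4.2 = 2.541 m³/s
w_7 = (18.3 − 9.9)/2 = 4.2 m; q_7 = 0.38 × 0.99 × 4.2 = 1.580 m³/s
w_8 = (21.7 − 16.7)/2 = 2.5 m; q_8 = 0.43 × 0.94 × 2.5 = 1.011 m³/s
w_9 = (21.7 − 18.3)/2 = 1.7 m; q_9 = 0.22 × 0.39 × 1.7 = 0.1459 m³/s
Q = Σ qᵢ = 9.415 m³/s

9.41 m³/s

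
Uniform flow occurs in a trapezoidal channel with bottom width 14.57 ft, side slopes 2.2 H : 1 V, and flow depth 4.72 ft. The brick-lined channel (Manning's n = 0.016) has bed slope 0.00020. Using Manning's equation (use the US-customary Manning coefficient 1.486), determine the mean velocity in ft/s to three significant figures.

2.82 ft/s

A = (b + z·y)·y = (14.57 + 2.2×4.72)×4.72 = 117.8 ft²
P = b + 2y√(1+z²) = 14.57 + 2×4.72×√(1+2.2²) = 37.38 ft
R = A/P = 117.8/37.38 = 3.151 ft
Q = (1.486/n)·A·R^(2/3)·S^(1/2) = (1.486/0.016) × 117.8 × 3.151^(2/3) × 0.00020^(1/2) = 332.5 ft³/s
V = Q/A = 332.5/117.8 = 2.823 ft/s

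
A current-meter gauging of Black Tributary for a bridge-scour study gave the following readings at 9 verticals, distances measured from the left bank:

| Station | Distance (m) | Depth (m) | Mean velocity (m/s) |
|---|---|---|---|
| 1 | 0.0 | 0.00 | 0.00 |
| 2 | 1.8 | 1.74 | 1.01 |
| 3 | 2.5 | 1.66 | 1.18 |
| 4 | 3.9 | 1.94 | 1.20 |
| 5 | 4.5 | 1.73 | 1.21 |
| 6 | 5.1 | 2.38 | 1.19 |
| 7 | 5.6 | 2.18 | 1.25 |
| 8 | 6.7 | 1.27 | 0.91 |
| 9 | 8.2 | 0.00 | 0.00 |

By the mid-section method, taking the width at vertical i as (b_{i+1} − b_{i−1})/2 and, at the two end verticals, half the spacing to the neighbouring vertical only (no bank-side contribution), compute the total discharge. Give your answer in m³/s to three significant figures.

13.1 m³/s

w_2 = (2.5 − 0.0)/2 = 1.25 m; q_2 = 1.01 × 1.74 × 1.25 = 2.197 m³/s
w_3 = (3.9 − 1.8)/2 = 1.05 m; q_3 = 1.18 × 1.66 × 1.05 = 2.057 m³/s
w_4 = (4.5 − 2.5)/2 = 1 m; q_4 = 1.20 × 1.94 × 1 = 2.328 m³/s
w_5 = (5.1 − 3.9)/2 = 0.6 m; q_5 = 1.21 × 1.73 × 0.6 = 1.256 m³/s
w_6 = (5.6 − 4.5)/2 = 0.55 m; q_6 = 1.19 × 2.38 × 0.55 = 1.558 m³/s
w_7 = (6.7 − 5.1)/2 = 0.8 m; q_7 = 1.25 × 2.18 × 0.8 = 2.180 m³/s
w_8 = (8.2 − 5.6)/2 = 1.3 m; q_8 = 0.91 × 1.27 × 1.3 = 1.502 m³/s
Stations 1, 9 contribute zero (depth or velocity is 0).
Q = Σ qᵢ = 13.08 m³/s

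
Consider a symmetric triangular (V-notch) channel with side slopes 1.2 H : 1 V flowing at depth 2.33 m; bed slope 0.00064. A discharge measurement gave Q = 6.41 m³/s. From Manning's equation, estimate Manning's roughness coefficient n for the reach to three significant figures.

0.0239

A = z·y² = 1.2×2.33² = 6.515 m²
P = 2y√(1+z²) = 2×2.33×√(1+1.2²) = 7.279 m
R = A/P = 6.515/7.279 = 0.8950 m
n = (1/Q)·A·R^(2/3)·S^(1/2) = (1/6.41) × 6.515 × 0.9287 × 0.02530 = 0.02388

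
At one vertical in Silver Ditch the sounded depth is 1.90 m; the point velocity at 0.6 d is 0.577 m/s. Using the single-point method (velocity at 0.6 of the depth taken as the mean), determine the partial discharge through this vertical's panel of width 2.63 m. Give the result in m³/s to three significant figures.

v̄ = v₀.₆ = 0.577 m/s
q = v̄ × d × w = 0.5770 × 1.90 × 2.63 = 2.883 m³/s

2.88 m³/s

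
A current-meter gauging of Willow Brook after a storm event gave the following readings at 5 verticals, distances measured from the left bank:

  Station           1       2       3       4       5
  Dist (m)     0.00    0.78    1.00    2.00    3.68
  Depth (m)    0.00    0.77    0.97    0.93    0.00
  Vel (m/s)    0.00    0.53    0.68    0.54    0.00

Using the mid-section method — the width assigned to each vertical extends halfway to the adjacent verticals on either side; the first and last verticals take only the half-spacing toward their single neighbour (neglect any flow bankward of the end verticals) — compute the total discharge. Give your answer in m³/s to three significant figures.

1.28 m³/s

w_2 = (1.00 − 0.00)/2 = 0.5 m; q_2 = 0.53 × 0.77 × 0.5 = 0.2041 m³/s
w_3 = (2.00 − 0.78)/2 = 0.61 m; q_3 = 0.68 × 0.97 × 0.61 = 0.4024 m³/s
w_4 = (3.68 − 1.00)/2 = 1.34 m; q_4 = 0.54 × 0.93 × 1.34 = 0.6729 m³/s
Stations 1, 5 contribute zero (depth or velocity is 0).
Q = Σ qᵢ = 1.279 m³/s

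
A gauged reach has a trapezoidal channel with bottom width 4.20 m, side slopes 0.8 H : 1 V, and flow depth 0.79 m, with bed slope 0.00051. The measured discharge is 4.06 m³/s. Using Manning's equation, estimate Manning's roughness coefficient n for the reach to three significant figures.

A = (b + z·y)·y = (4.20 + 0.8×0.79)×0.79 = 3.817 m²
P = b + 2y√(1+z²) = 4.20 + 2×0.79×√(1+0.8²) = 6.223 m
R = A/P = 3.817/6.223 = 0.6134 m
n = (1/Q)·A·R^(2/3)·S^(1/2) = (1/4.06) × 3.817 × 0.7219 × 0.02258 = 0.01533

0.0153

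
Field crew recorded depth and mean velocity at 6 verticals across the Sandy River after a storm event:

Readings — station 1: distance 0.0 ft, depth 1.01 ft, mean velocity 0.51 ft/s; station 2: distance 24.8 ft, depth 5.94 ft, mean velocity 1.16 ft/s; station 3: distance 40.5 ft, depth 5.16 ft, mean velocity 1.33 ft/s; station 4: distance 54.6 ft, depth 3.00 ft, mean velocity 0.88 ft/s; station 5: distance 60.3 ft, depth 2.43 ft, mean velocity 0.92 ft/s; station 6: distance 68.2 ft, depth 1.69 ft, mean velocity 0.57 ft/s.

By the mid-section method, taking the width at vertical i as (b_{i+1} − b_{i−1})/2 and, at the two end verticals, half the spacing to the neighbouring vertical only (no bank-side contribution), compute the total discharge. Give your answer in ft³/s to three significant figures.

w_1 = (24.8 − 0.0)/2 = 12.4 ft; q_1 = 0.51 × 1.01 × 12.4 = 6.387 ft³/s
w_2 = (40.5 − 0.0)/2 = 20.25 ft; q_2 = 1.16 × 5.94 × 20.25 = 139.5 ft³/s
w_3 = (54.6 − 24.8)/2 = 14.9 ft; q_3 = 1.33 × 5.16 × 14.9 = 102.3 ft³/s
w_4 = (60.3 − 40.5)/2 = 9.9 ft; q_4 = 0.88 × 3.00 × 9.9 = 26.14 ft³/s
w_5 = (68.2 − 54.6)/2 = 6.8 ft; q_5 = 0.92 × 2.43 × 6.8 = 15.20 ft³/s
w_6 = (68.2 − 60.3)/2 = 3.95 ft; q_6 = 0.57 × 1.69 × 3.95 = 3.805 ft³/s
Q = Σ qᵢ = 293.3 ft³/s

293 ft³/s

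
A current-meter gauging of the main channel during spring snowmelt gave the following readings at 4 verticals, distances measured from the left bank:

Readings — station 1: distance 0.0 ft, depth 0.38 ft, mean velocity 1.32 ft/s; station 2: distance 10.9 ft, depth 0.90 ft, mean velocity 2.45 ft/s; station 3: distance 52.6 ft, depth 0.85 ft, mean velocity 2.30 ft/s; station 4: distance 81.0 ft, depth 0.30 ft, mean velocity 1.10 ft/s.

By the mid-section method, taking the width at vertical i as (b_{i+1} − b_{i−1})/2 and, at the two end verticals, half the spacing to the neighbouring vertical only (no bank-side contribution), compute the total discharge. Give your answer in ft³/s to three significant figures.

w_1 = (10.9 − 0.0)/2 = 5.45 ft; q_1 = 1.32 × 0.38 × 5.45 = 2.734 ft³/s
w_2 = (52.6 − 0.0)/2 = 26.3 ft; q_2 = 2.45 × 0.90 × 26.3 = 57.99 ft³/s
w_3 = (81.0 − 10.9)/2 = 35.05 ft; q_3 = 2.30 × 0.85 × 35.05 = 68.52 ft³/s
w_4 = (81.0 − 52.6)/2 = 14.2 ft; q_4 = 1.10 × 0.30 × 14.2 = 4.686 ft³/s
Q = Σ qᵢ = 133.9 ft³/s

134 ft³/s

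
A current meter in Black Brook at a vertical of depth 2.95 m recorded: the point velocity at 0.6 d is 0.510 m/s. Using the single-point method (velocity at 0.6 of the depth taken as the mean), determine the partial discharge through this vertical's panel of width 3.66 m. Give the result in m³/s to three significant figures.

v̄ = v₀.₆ = 0.510 m/s
q = v̄ × d × w = 0.5100 × 2.95 × 3.66 = 5.506 m³/s

5.51 m³/s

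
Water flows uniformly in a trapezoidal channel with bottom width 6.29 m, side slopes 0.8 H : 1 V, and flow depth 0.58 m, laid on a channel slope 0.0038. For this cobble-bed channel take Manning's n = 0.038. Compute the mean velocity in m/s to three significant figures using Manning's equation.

1.03 m/s

A = (b + z·y)·y = (6.29 + 0.8×0.58)×0.58 = 3.917 m²
P = b + 2y√(1+z²) = 6.29 + 2×0.58×√(1+0.8²) = 7.776 m
R = A/P = 3.917/7.776 = 0.5038 m
Q = (1/n)·A·R^(2/3)·S^(1/2) = (1/0.038) × 3.917 × 0.5038^(2/3) × 0.0038^(1/2) = 4.023 m³/s
V = Q/A = 4.023/3.917 = 1.027 m/s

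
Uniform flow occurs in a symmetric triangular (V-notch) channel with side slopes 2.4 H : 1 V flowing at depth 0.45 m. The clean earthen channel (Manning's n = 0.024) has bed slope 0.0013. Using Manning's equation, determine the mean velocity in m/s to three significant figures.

0.527 m/s

A = z·y² = 2.4×0.45² = 0.4860 m²
P = 2y√(1+z²) = 2×0.45×√(1+2.4²) = 2.340 m
R = A/P = 0.4860/2.340 = 0.2077 m
Q = (1/n)·A·R^(2/3)·S^(1/2) = (1/0.024) × 0.4860 × 0.2077^(2/3) × 0.0013^(1/2) = 0.2561 m³/s
V = Q/A = 0.2561/0.4860 = 0.5269 m/s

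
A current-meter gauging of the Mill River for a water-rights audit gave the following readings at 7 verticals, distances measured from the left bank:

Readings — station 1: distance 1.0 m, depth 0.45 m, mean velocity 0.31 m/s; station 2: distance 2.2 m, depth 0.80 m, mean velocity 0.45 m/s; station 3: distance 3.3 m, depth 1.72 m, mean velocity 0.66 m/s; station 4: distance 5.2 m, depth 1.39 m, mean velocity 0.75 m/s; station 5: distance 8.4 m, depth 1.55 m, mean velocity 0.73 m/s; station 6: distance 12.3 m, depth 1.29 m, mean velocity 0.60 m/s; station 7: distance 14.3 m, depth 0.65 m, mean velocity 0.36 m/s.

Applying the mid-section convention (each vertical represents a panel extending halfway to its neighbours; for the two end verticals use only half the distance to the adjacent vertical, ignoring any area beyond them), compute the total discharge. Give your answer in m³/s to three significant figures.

w_1 = (2.2 − 1.0)/2 = 0.6 m; q_1 = 0.31 × 0.45 × 0.6 = 0.08370 m³/s
w_2 = (3.3 − 1.0)/2 = 1.15 m; q_2 = 0.45 × 0.80 × 1.15 = 0.4140 m³/s
w_3 = (5.2 − 2.2)/2 = 1.5 m; q_3 = 0.66 × 1.72 × 1.5 = 1.703 m³/s
w_4 = (8.4 − 3.3)/2 = 2.55 m; q_4 = 0.75 × 1.39 × 2.55 = 2.658 m³/s
w_5 = (12.3 − 5.2)/2 = 3.55 m; q_5 = 0.73 × 1.55 × 3.55 = 4.017 m³/s
w_6 = (14.3 − 8.4)/2 = 2.95 m; q_6 = 0.60 × 1.29 × 2.95 = 2.283 m³/s
w_7 = (14.3 − 12.3)/2 = 1 m; q_7 = 0.36 × 0.65 × 1 = 0.2340 m³/s
Q = Σ qᵢ = 11.39 m³/s

11.4 m³/s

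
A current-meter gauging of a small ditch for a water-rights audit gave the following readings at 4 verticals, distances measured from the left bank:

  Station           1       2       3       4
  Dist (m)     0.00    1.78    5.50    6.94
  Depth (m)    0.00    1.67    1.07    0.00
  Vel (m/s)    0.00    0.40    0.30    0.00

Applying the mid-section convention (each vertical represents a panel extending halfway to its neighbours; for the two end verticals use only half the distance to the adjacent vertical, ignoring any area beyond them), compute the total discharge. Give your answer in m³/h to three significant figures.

9590 m³/h

w_2 = (5.50 − 0.00)/2 = 2.75 m; q_2 = 0.40 × 1.67 × 2.75 = 1.837 m³/s
w_3 = (6.94 − 1.78)/2 = 2.58 m; q_3 = 0.30 × 1.07 × 2.58 = 0.8282 m³/s
Stations 1, 4 contribute zero (depth or velocity is 0).
Q = Σ qᵢ = 2.665 m³/s
= 2.665 × 3600 = 9595 m³/h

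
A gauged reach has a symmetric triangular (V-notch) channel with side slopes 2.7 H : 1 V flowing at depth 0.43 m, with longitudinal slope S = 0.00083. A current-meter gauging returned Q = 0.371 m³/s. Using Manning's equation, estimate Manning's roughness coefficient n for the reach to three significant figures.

A = z·y² = 2.7×0.43² = 0.4992 m²
P = 2y√(1+z²) = 2×0.43×√(1+2.7²) = 2.476 m
R = A/P = 0.4992/2.476 = 0.2016 m
n = (1/Q)·A·R^(2/3)·S^(1/2) = (1/0.371) × 0.4992 × 0.3438 × 0.02881 = 0.01333

0.0133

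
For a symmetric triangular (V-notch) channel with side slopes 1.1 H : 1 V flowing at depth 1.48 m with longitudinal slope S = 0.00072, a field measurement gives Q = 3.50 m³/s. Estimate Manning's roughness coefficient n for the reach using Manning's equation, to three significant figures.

A = z·y² = 1.1×1.48² = 2.409 m²
P = 2y√(1+z²) = 2×1.48×√(1+1.1²) = 4.400 m
R = A/P = 2.409/4.400 = 0.5476 m
n = (1/Q)·A·R^(2/3)·S^(1/2) = (1/3.50) × 2.409 × 0.6693 × 0.02683 = 0.01236

0.0124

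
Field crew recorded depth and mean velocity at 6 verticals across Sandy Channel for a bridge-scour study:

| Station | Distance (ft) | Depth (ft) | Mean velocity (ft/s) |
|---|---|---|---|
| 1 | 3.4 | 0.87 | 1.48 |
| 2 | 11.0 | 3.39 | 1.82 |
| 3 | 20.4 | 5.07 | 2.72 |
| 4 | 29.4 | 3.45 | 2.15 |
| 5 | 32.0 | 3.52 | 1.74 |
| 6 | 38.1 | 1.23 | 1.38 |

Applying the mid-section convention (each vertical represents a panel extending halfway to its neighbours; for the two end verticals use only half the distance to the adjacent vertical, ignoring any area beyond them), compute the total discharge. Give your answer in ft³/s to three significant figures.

259 ft³/s

w_1 = (11.0 − 3.4)/2 = 3.8 ft; q_1 = 1.48 × 0.87 × 3.8 = 4.893 ft³/s
w_2 = (20.4 − 3.4)/2 = 8.5 ft; q_2 = 1.82 × 3.39 × 8.5 = 52.44 ft³/s
w_3 = (29.4 − 11.0)/2 = 9.2 ft; q_3 = 2.72 × 5.07 × 9.2 = 126.9 ft³/s
w_4 = (32.0 − 20.4)/2 = 5.8 ft; q_4 = 2.15 × 3.45 × 5.8 = 43.02 ft³/s
w_5 = (38.1 − 29.4)/2 = 4.35 ft; q_5 = 1.74 × 3.52 × 4.35 = 26.64 ft³/s
w_6 = (38.1 − 32.0)/2 = 3.05 ft; q_6 = 1.38 × 1.23 × 3.05 = 5.177 ft³/s
Q = Σ qᵢ = 259.0 ft³/s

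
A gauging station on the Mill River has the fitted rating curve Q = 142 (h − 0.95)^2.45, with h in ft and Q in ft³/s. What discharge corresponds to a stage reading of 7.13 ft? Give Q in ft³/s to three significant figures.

Q = 142 × (7.13 − 0.95)^2.45 = 142 × 6.18^2.45 = 12310 ft³/s

12300 ft³/s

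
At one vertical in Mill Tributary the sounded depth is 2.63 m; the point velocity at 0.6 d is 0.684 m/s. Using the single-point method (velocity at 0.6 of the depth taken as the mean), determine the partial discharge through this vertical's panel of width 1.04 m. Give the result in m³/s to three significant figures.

v̄ = v₀.₆ = 0.684 m/s
q = v̄ × d × w = 0.6840 × 2.63 × 1.04 = 1.871 m³/s

1.87 m³/s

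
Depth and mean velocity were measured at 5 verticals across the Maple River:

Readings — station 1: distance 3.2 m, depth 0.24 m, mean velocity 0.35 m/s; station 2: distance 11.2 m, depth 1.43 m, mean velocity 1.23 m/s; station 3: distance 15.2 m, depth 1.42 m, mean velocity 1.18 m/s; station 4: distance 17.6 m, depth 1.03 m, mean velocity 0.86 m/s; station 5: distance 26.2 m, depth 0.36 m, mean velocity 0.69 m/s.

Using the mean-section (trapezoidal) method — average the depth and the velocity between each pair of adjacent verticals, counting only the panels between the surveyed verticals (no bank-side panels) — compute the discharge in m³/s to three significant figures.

Panel 1-2: Δb = 8 m, d̄ = (0.24+1.43)/2 = 0.835, v̄ = (0.35+1.23)/2 = 0.79 → q = 8×0.835×0.79 = 5.277 m³/s
Panel 2-3: Δb = 4 m, d̄ = (1.43+1.42)/2 = 1.425, v̄ = (1.23+1.18)/2 = 1.205 → q = 4×1.425×1.205 = 6.869 m³/s
Panel 3-4: Δb = 2.4 m, d̄ = (1.42+1.03)/2 = 1.225, v̄ = (1.18+0.86)/2 = 1.02 → q = 2.4×1.225×1.02 = 2.999 m³/s
Panel 4-5: Δb = 8.6 m, d̄ = (1.03+0.36)/2 = 0.695, v̄ = (0.86+0.69)/2 = 0.775 → q = 8.6×0.695×0.775 = 4.632 m³/s
Q = Σ q = 19.78 m³/s

19.8 m³/s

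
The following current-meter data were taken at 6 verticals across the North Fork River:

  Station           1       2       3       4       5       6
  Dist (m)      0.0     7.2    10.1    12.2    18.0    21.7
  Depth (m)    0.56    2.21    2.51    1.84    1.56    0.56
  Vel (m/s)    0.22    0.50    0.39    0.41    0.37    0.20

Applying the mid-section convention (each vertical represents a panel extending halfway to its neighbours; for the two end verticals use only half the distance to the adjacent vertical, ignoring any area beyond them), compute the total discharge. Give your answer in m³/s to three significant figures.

14.4 m³/s

w_1 = (7.2 − 0.0)/2 = 3.6 m; q_1 = 0.22 × 0.56 × 3.6 = 0.4435 m³/s
w_2 = (10.1 − 0.0)/2 = 5.05 m; q_2 = 0.50 × 2.21 × 5.05 = 5.580 m³/s
w_3 = (12.2 − 7.2)/2 = 2.5 m; q_3 = 0.39 × 2.51 × 2.5 = 2.447 m³/s
w_4 = (18.0 − 10.1)/2 = 3.95 m; q_4 = 0.41 × 1.84 × 3.95 = 2.980 m³/s
w_5 = (21.7 − 12.2)/2 = 4.75 m; q_5 = 0.37 × 1.56 × 4.75 = 2.742 m³/s
w_6 = (21.7 − 18.0)/2 = 1.85 m; q_6 = 0.20 × 0.56 × 1.85 = 0.2072 m³/s
Q = Σ qᵢ = 14.40 m³/s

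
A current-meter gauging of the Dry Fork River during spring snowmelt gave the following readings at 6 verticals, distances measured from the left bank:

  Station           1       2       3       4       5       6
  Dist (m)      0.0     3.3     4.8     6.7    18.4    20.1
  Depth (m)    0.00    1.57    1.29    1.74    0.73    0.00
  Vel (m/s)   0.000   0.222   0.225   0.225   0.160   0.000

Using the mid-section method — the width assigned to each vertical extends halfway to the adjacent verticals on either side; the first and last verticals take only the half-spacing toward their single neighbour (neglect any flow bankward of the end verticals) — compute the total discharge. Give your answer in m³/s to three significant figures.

4.77 m³/s

w_2 = (4.8 − 0.0)/2 = 2.4 m; q_2 = 0.222 × 1.57 × 2.4 = 0.8365 m³/s
w_3 = (6.7 − 3.3)/2 = 1.7 m; q_3 = 0.225 × 1.29 × 1.7 = 0.4934 m³/s
w_4 = (18.4 − 4.8)/2 = 6.8 m; q_4 = 0.225 × 1.74 × 6.8 = 2.662 m³/s
w_5 = (20.1 − 6.7)/2 = 6.7 m; q_5 = 0.160 × 0.73 × 6.7 = 0.7826 m³/s
Stations 1, 6 contribute zero (depth or velocity is 0).
Q = Σ qᵢ = 4.775 m³/s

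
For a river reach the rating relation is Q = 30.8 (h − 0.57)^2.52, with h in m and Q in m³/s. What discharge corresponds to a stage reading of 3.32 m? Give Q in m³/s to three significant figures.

Q = 30.8 × (3.32 − 0.57)^2.52 = 30.8 × 2.75^2.52 = 394.2 m³/s

394 m³/s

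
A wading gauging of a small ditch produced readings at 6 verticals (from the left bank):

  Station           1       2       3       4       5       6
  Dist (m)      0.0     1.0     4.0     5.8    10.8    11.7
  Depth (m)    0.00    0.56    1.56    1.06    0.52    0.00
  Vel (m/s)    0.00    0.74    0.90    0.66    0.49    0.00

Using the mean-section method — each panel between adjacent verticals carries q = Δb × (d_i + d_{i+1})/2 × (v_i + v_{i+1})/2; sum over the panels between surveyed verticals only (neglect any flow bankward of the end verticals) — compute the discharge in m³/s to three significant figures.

Panel 1-2: Δb = 1 m, d̄ = (0.00+0.56)/2 = 0.28, v̄ = (0.00+0.74)/2 = 0.37 → q = 1×0.28×0.37 = 0.1036 m³/s
Panel 2-3: Δb = 3 m, d̄ = (0.56+1.56)/2 = 1.06, v̄ = (0.74+0.90)/2 = 0.82 → q = 3×1.06×0.82 = 2.608 m³/s
Panel 3-4: Δb = 1.8 m, d̄ = (1.56+1.06)/2 = 1.31, v̄ = (0.90+0.66)/2 = 0.78 → q = 1.8×1.31×0.78 = 1.839 m³/s
Panel 4-5: Δb = 5 m, d̄ = (1.06+0.52)/2 = 0.79, v̄ = (0.66+0.49)/2 = 0.575 → q = 5×0.79×0.575 = 2.271 m³/s
Panel 5-6: Δb = 0.9 m, d̄ = (0.52+0.00)/2 = 0.26, v̄ = (0.49+0.00)/2 = 0.245 → q = 0.9×0.26×0.245 = 0.05733 m³/s
Q = Σ q = 6.879 m³/s

6.88 m³/s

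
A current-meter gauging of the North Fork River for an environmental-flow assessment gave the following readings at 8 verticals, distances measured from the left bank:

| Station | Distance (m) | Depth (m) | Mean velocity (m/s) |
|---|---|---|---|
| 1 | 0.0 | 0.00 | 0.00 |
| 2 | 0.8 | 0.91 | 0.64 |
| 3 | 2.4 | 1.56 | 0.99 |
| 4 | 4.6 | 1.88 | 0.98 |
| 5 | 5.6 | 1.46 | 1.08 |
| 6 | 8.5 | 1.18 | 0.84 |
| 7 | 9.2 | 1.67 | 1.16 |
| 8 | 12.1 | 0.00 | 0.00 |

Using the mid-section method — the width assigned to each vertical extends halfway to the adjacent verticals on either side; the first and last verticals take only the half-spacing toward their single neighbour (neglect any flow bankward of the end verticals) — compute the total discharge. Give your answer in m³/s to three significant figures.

14.9 m³/s

w_2 = (2.4 − 0.0)/2 = 1.2 m; q_2 = 0.64 × 0.91 × 1.2 = 0.6989 m³/s
w_3 = (4.6 − 0.8)/2 = 1.9 m; q_3 = 0.99 × 1.56 × 1.9 = 2.934 m³/s
w_4 = (5.6 − 2.4)/2 = 1.6 m; q_4 = 0.98 × 1.88 × 1.6 = 2.948 m³/s
w_5 = (8.5 − 4.6)/2 = 1.95 m; q_5 = 1.08 × 1.46 × 1.95 = 3.075 m³/s
w_6 = (9.2 − 5.6)/2 = 1.8 m; q_6 = 0.84 × 1.18 × 1.8 = 1.784 m³/s
w_7 = (12.1 − 8.5)/2 = 1.8 m; q_7 = 1.16 × 1.67 × 1.8 = 3.487 m³/s
Stations 1, 8 contribute zero (depth or velocity is 0).
Q = Σ qᵢ = 14.93 m³/s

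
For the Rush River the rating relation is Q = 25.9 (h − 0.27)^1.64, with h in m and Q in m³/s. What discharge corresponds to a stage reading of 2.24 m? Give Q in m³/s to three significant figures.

Q = 25.9 × (2.24 − 0.27)^1.64 = 25.9 × 1.97^1.64 = 78.75 m³/s

78.7 m³/s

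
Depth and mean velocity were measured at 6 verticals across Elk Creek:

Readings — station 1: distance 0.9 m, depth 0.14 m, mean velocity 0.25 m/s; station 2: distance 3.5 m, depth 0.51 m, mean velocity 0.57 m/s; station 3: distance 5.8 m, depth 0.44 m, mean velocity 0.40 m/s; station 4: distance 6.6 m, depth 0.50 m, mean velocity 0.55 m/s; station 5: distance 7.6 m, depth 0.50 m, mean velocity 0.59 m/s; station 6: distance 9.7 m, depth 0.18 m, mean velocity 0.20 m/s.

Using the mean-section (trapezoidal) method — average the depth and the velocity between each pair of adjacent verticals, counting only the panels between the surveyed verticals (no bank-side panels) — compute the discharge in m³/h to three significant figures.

Panel 1-2: Δb = 2.6 m, d̄ = (0.14+0.51)/2 = 0.325, v̄ = (0.25+0.57)/2 = 0.41 → q = 2.6×0.325×0.41 = 0.3465 m³/s
Panel 2-3: Δb = 2.3 m, d̄ = (0.51+0.44)/2 = 0.475, v̄ = (0.57+0.40)/2 = 0.485 → q = 2.3×0.475×0.485 = 0.5299 m³/s
Panel 3-4: Δb = 0.8 m, d̄ = (0.44+0.50)/2 = 0.47, v̄ = (0.40+0.55)/2 = 0.475 → q = 0.8×0.47×0.475 = 0.1786 m³/s
Panel 4-5: Δb = 1 m, d̄ = (0.50+0.50)/2 = 0.5, v̄ = (0.55+0.59)/2 = 0.57 → q = 1×0.5×0.57 = 0.2850 m³/s
Panel 5-6: Δb = 2.1 m, d̄ = (0.50+0.18)/2 = 0.34, v̄ = (0.59+0.20)/2 = 0.395 → q = 2.1×0.34×0.395 = 0.2820 m³/s
Q = Σ q = 1.622 m³/s
= 1.622 × 3600 = 5839 m³/h

5840 m³/h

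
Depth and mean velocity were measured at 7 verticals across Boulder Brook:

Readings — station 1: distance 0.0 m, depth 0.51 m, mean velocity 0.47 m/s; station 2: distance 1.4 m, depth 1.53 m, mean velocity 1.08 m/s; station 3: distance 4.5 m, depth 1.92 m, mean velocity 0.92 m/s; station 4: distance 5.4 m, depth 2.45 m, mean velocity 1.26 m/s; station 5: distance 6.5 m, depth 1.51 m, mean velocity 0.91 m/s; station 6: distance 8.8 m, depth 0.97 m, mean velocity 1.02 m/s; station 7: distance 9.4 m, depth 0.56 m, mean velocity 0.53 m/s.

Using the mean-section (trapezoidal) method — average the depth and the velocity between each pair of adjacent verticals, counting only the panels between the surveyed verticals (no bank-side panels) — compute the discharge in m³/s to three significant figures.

14.1 m³/s

Panel 1-2: Δb = 1.4 m, d̄ = (0.51+1.53)/2 = 1.02, v̄ = (0.47+1.08)/2 = 0.775 → q = 1.4×1.02×0.775 = 1.107 m³/s
Panel 2-3: Δb = 3.1 m, d̄ = (1.53+1.92)/2 = 1.725, v̄ = (1.08+0.92)/2 = 1 → q = 3.1×1.725×1 = 5.348 m³/s
Panel 3-4: Δb = 0.9 m, d̄ = (1.92+2.45)/2 = 2.185, v̄ = (0.92+1.26)/2 = 1.09 → q = 0.9×2.185×1.09 = 2.143 m³/s
Panel 4-5: Δb = 1.1 m, d̄ = (2.45+1.51)/2 = 1.98, v̄ = (1.26+0.91)/2 = 1.085 → q = 1.1×1.98×1.085 = 2.363 m³/s
Panel 5-6: Δb = 2.3 m, d̄ = (1.51+0.97)/2 = 1.24, v̄ = (0.91+1.02)/2 = 0.965 → q = 2.3×1.24×0.965 = 2.752 m³/s
Panel 6-7: Δb = 0.6 m, d̄ = (0.97+0.56)/2 = 0.765, v̄ = (1.02+0.53)/2 = 0.775 → q = 0.6×0.765×0.775 = 0.3557 m³/s
Q = Σ q = 14.07 m³/s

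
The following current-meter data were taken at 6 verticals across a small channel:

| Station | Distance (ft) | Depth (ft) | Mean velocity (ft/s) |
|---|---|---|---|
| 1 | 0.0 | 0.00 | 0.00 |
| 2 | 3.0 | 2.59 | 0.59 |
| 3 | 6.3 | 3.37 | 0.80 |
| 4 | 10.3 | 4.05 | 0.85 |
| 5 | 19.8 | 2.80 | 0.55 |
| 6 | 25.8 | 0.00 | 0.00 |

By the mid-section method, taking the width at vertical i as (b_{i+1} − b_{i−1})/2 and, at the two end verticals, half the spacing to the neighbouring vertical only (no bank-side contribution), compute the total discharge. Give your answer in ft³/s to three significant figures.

w_2 = (6.3 − 0.0)/2 = 3.15 ft; q_2 = 0.59 × 2.59 × 3.15 = 4.814 ft³/s
w_3 = (10.3 − 3.0)/2 = 3.65 ft; q_3 = 0.80 × 3.37 × 3.65 = 9.840 ft³/s
w_4 = (19.8 − 6.3)/2 = 6.75 ft; q_4 = 0.85 × 4.05 × 6.75 = 23.24 ft³/s
w_5 = (25.8 − 10.3)/2 = 7.75 ft; q_5 = 0.55 × 2.80 × 7.75 = 11.94 ft³/s
Stations 1, 6 contribute zero (depth or velocity is 0).
Q = Σ qᵢ = 49.83 ft³/s

49.8 ft³/s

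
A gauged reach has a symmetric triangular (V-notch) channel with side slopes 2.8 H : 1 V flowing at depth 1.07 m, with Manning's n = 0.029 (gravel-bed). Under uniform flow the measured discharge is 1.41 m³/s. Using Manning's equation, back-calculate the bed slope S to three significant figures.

A = z·y² = 2.8×1.07² = 3.206 m²
P = 2y√(1+z²) = 2×1.07×√(1+2.8²) = 6.363 m
R = A/P = 3.206/6.363 = 0.5038 m
S = (Q·n / (1·A·R^(2/3)))² = (1.41×0.029 / (1×3.206×0.6332))² = 0.0004058

0.000406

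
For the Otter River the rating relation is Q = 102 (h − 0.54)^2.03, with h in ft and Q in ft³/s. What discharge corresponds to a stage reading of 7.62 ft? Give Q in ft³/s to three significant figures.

Q = 102 × (7.62 − 0.54)^2.03 = 102 × 7.08^2.03 = 5422 ft³/s

5420 ft³/s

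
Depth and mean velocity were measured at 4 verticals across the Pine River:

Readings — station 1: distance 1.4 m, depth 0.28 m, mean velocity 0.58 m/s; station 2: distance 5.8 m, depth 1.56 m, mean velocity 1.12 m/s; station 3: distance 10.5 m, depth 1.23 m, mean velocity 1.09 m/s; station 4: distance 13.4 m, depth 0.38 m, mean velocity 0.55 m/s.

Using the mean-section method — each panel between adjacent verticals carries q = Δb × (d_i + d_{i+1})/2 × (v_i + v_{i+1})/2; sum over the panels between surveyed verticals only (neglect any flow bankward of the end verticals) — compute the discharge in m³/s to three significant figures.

Panel 1-2: Δb = 4.4 m, d̄ = (0.28+1.56)/2 = 0.92, v̄ = (0.58+1.12)/2 = 0.85 → q = 4.4×0.92×0.85 = 3.441 m³/s
Panel 2-3: Δb = 4.7 m, d̄ = (1.56+1.23)/2 = 1.395, v̄ = (1.12+1.09)/2 = 1.105 → q = 4.7×1.395×1.105 = 7.245 m³/s
Panel 3-4: Δb = 2.9 m, d̄ = (1.23+0.38)/2 = 0.805, v̄ = (1.09+0.55)/2 = 0.82 → q = 2.9×0.805×0.82 = 1.914 m³/s
Q = Σ q = 12.60 m³/s

12.6 m³/s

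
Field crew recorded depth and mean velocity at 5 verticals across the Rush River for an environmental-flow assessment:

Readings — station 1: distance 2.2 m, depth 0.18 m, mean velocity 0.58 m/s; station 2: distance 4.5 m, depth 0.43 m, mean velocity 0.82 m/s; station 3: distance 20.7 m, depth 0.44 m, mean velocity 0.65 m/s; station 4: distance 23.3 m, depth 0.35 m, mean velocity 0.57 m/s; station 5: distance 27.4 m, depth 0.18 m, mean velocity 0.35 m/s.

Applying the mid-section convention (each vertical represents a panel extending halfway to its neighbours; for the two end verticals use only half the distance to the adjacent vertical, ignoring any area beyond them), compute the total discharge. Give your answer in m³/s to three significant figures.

6.87 m³/s

w_1 = (4.5 − 2.2)/2 = 1.15 m; q_1 = 0.58 × 0.18 × 1.15 = 0.1201 m³/s
w_2 = (20.7 − 2.2)/2 = 9.25 m; q_2 = 0.82 × 0.43 × 9.25 = 3.262 m³/s
w_3 = (23.3 − 4.5)/2 = 9.4 m; q_3 = 0.65 × 0.44 × 9.4 = 2.688 m³/s
w_4 = (27.4 − 20.7)/2 = 3.35 m; q_4 = 0.57 × 0.35 × 3.35 = 0.6683 m³/s
w_5 = (27.4 − 23.3)/2 = 2.05 m; q_5 = 0.35 × 0.18 × 2.05 = 0.1292 m³/s
Q = Σ qᵢ = 6.867 m³/s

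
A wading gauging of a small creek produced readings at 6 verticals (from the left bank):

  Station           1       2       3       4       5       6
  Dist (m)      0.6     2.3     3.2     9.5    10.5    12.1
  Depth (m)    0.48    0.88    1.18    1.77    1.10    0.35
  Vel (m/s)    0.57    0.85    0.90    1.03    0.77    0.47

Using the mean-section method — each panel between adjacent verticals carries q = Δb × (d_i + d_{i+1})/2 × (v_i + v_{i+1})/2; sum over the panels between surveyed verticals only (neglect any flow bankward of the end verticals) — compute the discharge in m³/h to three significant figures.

45400 m³/h

Panel 1-2: Δb = 1.7 m, d̄ = (0.48+0.88)/2 = 0.68, v̄ = (0.57+0.85)/2 = 0.71 → q = 1.7×0.68×0.71 = 0.8208 m³/s
Panel 2-3: Δb = 0.9 m, d̄ = (0.88+1.18)/2 = 1.03, v̄ = (0.85+0.90)/2 = 0.875 → q = 0.9×1.03×0.875 = 0.8111 m³/s
Panel 3-4: Δb = 6.3 m, d̄ = (1.18+1.77)/2 = 1.475, v̄ = (0.90+1.03)/2 = 0.965 → q = 6.3×1.475×0.965 = 8.967 m³/s
Panel 4-5: Δb = 1 m, d̄ = (1.77+1.10)/2 = 1.435, v̄ = (1.03+0.77)/2 = 0.9 → q = 1×1.435×0.9 = 1.292 m³/s
Panel 5-6: Δb = 1.6 m, d̄ = (1.10+0.35)/2 = 0.725, v̄ = (0.77+0.47)/2 = 0.62 → q = 1.6×0.725×0.62 = 0.7192 m³/s
Q = Σ q = 12.61 m³/s
= 12.61 × 3600 = 45400 m³/h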